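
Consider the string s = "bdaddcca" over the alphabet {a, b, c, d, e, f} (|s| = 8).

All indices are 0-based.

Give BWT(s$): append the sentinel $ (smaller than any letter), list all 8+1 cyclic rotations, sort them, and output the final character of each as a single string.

rank  rotation   last
    0  $bdaddcca  a
    1  a$bdaddcc  c
    2  addcca$bd  d
    3  bdaddcca$  $
    4  ca$bdaddc  c
    5  cca$bdadd  d
    6  daddcca$b  b
    7  dcca$bdad  d
    8  ddcca$bda  a

acd$cdbda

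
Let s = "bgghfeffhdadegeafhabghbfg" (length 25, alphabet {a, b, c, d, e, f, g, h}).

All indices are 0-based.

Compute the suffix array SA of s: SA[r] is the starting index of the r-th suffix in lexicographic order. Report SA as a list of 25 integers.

[18, 10, 15, 22, 0, 19, 9, 11, 14, 5, 12, 4, 6, 23, 16, 7, 24, 13, 1, 20, 2, 17, 21, 8, 3]

rank | idx | suffix
   0 |  18 | abghbfg
   1 |  10 | adegeafhabghbfg
   2 |  15 | afhabghbfg
   3 |  22 | bfg
   4 |   0 | bgghfeffhdadegeafhabghbfg
   5 |  19 | bghbfg
   6 |   9 | dadegeafhabghbfg
   7 |  11 | degeafhabghbfg
   8 |  14 | eafhabghbfg
   9 |   5 | effhdadegeafhabghbfg
  10 |  12 | egeafhabghbfg
  11 |   4 | feffhdadegeafhabghbfg
  12 |   6 | ffhdadegeafhabghbfg
  13 |  23 | fg
  14 |  16 | fhabghbfg
  15 |   7 | fhdadegeafhabghbfg
  16 |  24 | g
  17 |  13 | geafhabghbfg
  18 |   1 | gghfeffhdadegeafhabghbfg
  19 |  20 | ghbfg
  20 |   2 | ghfeffhdadegeafhabghbfg
  21 |  17 | habghbfg
  22 |  21 | hbfg
  23 |   8 | hdadegeafhabghbfg
  24 |   3 | hfeffhdadegeafhabghbfg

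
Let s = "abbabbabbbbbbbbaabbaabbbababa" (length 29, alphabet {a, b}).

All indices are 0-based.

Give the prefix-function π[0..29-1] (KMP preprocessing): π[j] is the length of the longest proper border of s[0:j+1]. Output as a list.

π[0] = 0
j=1 s[j]='b': π[1]=0 (border '')
j=2 s[j]='b': π[2]=0 (border '')
j=3 s[j]='a': π[3]=1 (border 'a')
j=4 s[j]='b': π[4]=2 (border 'ab')
j=5 s[j]='b': π[5]=3 (border 'abb')
j=6 s[j]='a': π[6]=4 (border 'abba')
j=7 s[j]='b': π[7]=5 (border 'abbab')
j=8 s[j]='b': π[8]=6 (border 'abbabb')
j=9 s[j]='b': k: 6→3→0; π[9]=0 (border '')
j=10 s[j]='b': π[10]=0 (border '')
j=11 s[j]='b': π[11]=0 (border '')
j=12 s[j]='b': π[12]=0 (border '')
j=13 s[j]='b': π[13]=0 (border '')
j=14 s[j]='b': π[14]=0 (border '')
j=15 s[j]='a': π[15]=1 (border 'a')
j=16 s[j]='a': k: 1→0; π[16]=1 (border 'a')
j=17 s[j]='b': π[17]=2 (border 'ab')
j=18 s[j]='b': π[18]=3 (border 'abb')
j=19 s[j]='a': π[19]=4 (border 'abba')
j=20 s[j]='a': k: 4→1→0; π[20]=1 (border 'a')
j=21 s[j]='b': π[21]=2 (border 'ab')
j=22 s[j]='b': π[22]=3 (border 'abb')
j=23 s[j]='b': k: 3→0; π[23]=0 (border '')
j=24 s[j]='a': π[24]=1 (border 'a')
j=25 s[j]='b': π[25]=2 (border 'ab')
j=26 s[j]='a': k: 2→0; π[26]=1 (border 'a')
j=27 s[j]='b': π[27]=2 (border 'ab')
j=28 s[j]='a': k: 2→0; π[28]=1 (border 'a')

[0, 0, 0, 1, 2, 3, 4, 5, 6, 0, 0, 0, 0, 0, 0, 1, 1, 2, 3, 4, 1, 2, 3, 0, 1, 2, 1, 2, 1]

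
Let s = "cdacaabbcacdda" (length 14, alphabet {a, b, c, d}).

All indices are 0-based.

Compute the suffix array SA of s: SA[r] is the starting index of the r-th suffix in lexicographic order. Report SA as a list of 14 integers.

rank | idx | suffix
   0 |  13 | a
   1 |   4 | aabbcacdda
   2 |   5 | abbcacdda
   3 |   2 | acaabbcacdda
   4 |   9 | acdda
   5 |   6 | bbcacdda
   6 |   7 | bcacdda
   7 |   3 | caabbcacdda
   8 |   8 | cacdda
   9 |   0 | cdacaabbcacdda
  10 |  10 | cdda
  11 |  12 | da
  12 |   1 | dacaabbcacdda
  13 |  11 | dda

[13, 4, 5, 2, 9, 6, 7, 3, 8, 0, 10, 12, 1, 11]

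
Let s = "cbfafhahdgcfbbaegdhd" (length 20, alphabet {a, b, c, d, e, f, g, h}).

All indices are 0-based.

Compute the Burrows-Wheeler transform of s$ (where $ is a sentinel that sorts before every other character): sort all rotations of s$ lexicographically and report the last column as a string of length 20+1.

dbfhbfc$ghhgabcadefda

rank  rotation               last
    0  $cbfafhahdgcfbbaegdhd  d
    1  aegdhd$cbfafhahdgcfbb  b
    2  afhahdgcfbbaegdhd$cbf  f
    3  ahdgcfbbaegdhd$cbfafh  h
    4  baegdhd$cbfafhahdgcfb  b
    5  bbaegdhd$cbfafhahdgcf  f
    6  bfafhahdgcfbbaegdhd$c  c
    7  cbfafhahdgcfbbaegdhd$  $
    8  cfbbaegdhd$cbfafhahdg  g
    9  d$cbfafhahdgcfbbaegdh  h
   10  dgcfbbaegdhd$cbfafhah  h
   11  dhd$cbfafhahdgcfbbaeg  g
   12  egdhd$cbfafhahdgcfbba  a
   13  fafhahdgcfbbaegdhd$cb  b
   14  fbbaegdhd$cbfafhahdgc  c
   15  fhahdgcfbbaegdhd$cbfa  a
   16  gcfbbaegdhd$cbfafhahd  d
   17  gdhd$cbfafhahdgcfbbae  e
   18  hahdgcfbbaegdhd$cbfaf  f
   19  hd$cbfafhahdgcfbbaegd  d
   20  hdgcfbbaegdhd$cbfafha  a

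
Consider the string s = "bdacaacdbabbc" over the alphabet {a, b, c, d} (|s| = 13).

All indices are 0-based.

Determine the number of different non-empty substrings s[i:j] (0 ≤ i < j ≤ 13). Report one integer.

81

rank | idx | suffix
   0 |   4 | aacdbabbc
   1 |   9 | abbc
   2 |   2 | acaacdbabbc
   3 |   5 | acdbabbc
   4 |   8 | babbc
   5 |  10 | bbc
   6 |  11 | bc
   7 |   0 | bdacaacdbabbc
   8 |  12 | c
   9 |   3 | caacdbabbc
  10 |   6 | cdbabbc
  11 |   1 | dacaacdbabbc
  12 |   7 | dbabbc

SA = [4, 9, 2, 5, 8, 10, 11, 0, 12, 3, 6, 1, 7]
rank  pair      lcp
   1  s[4:],s[9:]  1  'a'
   2  s[9:],s[2:]  1  'a'
   3  s[2:],s[5:]  2  'ac'
   4  s[5:],s[8:]  0  ''
   5  s[8:],s[10:]  1  'b'
   6  s[10:],s[11:]  1  'b'
   7  s[11:],s[0:]  1  'b'
   8  s[0:],s[12:]  0  ''
   9  s[12:],s[3:]  1  'c'
  10  s[3:],s[6:]  1  'c'
  11  s[6:],s[1:]  0  ''
  12  s[1:],s[7:]  1  'd'

n(n+1)/2 = 13·14/2 = 91
Σ LCP = 0 + 1 + 1 + 2 + 0 + 1 + 1 + 1 + 0 + 1 + 1 + 0 + 1 = 10
distinct = 91 − 10 = 81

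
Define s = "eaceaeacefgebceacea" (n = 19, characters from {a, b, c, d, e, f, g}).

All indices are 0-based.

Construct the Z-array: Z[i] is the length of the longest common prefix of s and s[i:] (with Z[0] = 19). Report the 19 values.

Z[0]=19
i=1: fresh scan; Z[1]=0
i=2: fresh scan; Z[2]=0
i=3: fresh scan; Z[3]=2 extend→box=[3,5)
i=4: min(r-i=1, Z[1]=0)=0; Z[4]=0
i=5: fresh scan; Z[5]=4 extend→box=[5,9)
i=6: min(r-i=3, Z[1]=0)=0; Z[6]=0
i=7: min(r-i=2, Z[2]=0)=0; Z[7]=0
i=8: min(r-i=1, Z[3]=2)=1; Z[8]=1
i=9: fresh scan; Z[9]=0
i=10: fresh scan; Z[10]=0
i=11: fresh scan; Z[11]=1 extend→box=[11,12)
i=12: fresh scan; Z[12]=0
i=13: fresh scan; Z[13]=0
i=14: fresh scan; Z[14]=5 extend→box=[14,19)
i=15: min(r-i=4, Z[1]=0)=0; Z[15]=0
i=16: min(r-i=3, Z[2]=0)=0; Z[16]=0
i=17: min(r-i=2, Z[3]=2)=2; Z[17]=2
i=18: min(r-i=1, Z[4]=0)=0; Z[18]=0

[19, 0, 0, 2, 0, 4, 0, 0, 1, 0, 0, 1, 0, 0, 5, 0, 0, 2, 0]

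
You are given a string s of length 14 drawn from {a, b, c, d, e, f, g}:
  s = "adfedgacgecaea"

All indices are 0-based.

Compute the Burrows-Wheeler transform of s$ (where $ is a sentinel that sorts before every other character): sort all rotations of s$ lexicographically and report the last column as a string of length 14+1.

rank  rotation         last
    0  $adfedgacgecaea  a
    1  a$adfedgacgecae  e
    2  acgecaea$adfedg  g
    3  adfedgacgecaea$  $
    4  aea$adfedgacgec  c
    5  caea$adfedgacge  e
    6  cgecaea$adfedga  a
    7  dfedgacgecaea$a  a
    8  dgacgecaea$adfe  e
    9  ea$adfedgacgeca  a
   10  ecaea$adfedgacg  g
   11  edgacgecaea$adf  f
   12  fedgacgecaea$ad  d
   13  gacgecaea$adfed  d
   14  gecaea$adfedgac  c

aeg$ceaaeagfddc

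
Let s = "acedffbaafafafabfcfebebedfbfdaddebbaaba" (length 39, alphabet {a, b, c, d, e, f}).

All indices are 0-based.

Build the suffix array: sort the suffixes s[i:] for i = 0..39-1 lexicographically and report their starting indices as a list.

[38, 35, 7, 36, 14, 0, 29, 12, 10, 8, 37, 34, 6, 33, 20, 22, 15, 26, 1, 17, 28, 30, 31, 24, 3, 32, 19, 21, 23, 2, 13, 11, 9, 5, 25, 16, 27, 18, 4]

sorted suffixes:
  #0 SA[0]=38  'a'
  #1 SA[1]=35  'aaba'
  #2 SA[2]=7  'aafafafabfcfebebedfbfdaddebbaaba'
  #3 SA[3]=36  'aba'
  #4 SA[4]=14  'abfcfebebedfbfdaddebbaaba'
  #5 SA[5]=0  'acedffbaafafafabfcfebebedfbfdaddebbaaba'
  #6 SA[6]=29  'addebbaaba'
  #7 SA[7]=12  'afabfcfebebedfbfdaddebbaaba'
  #8 SA[8]=10  'afafabfcfebebedfbfdaddebbaaba'
  #9 SA[9]=8  'afafafabfcfebebedfbfdaddebbaaba'
  #10 SA[10]=37  'ba'
  #11 SA[11]=34  'baaba'
  #12 SA[12]=6  'baafafafabfcfebebedfbfdaddebbaaba'
  #13 SA[13]=33  'bbaaba'
  #14 SA[14]=20  'bebedfbfdaddebbaaba'
  #15 SA[15]=22  'bedfbfdaddebbaaba'
  #16 SA[16]=15  'bfcfebebedfbfdaddebbaaba'
  #17 SA[17]=26  'bfdaddebbaaba'
  #18 SA[18]=1  'cedffbaafafafabfcfebebedfbfdaddebbaaba'
  #19 SA[19]=17  'cfebebedfbfdaddebbaaba'
  #20 SA[20]=28  'daddebbaaba'
  #21 SA[21]=30  'ddebbaaba'
  #22 SA[22]=31  'debbaaba'
  #23 SA[23]=24  'dfbfdaddebbaaba'
  #24 SA[24]=3  'dffbaafafafabfcfebebedfbfdaddebbaaba'
  #25 SA[25]=32  'ebbaaba'
  #26 SA[26]=19  'ebebedfbfdaddebbaaba'
  #27 SA[27]=21  'ebedfbfdaddebbaaba'
  #28 SA[28]=23  'edfbfdaddebbaaba'
  #29 SA[29]=2  'edffbaafafafabfcfebebedfbfdaddebbaaba'
  #30 SA[30]=13  'fabfcfebebedfbfdaddebbaaba'
  #31 SA[31]=11  'fafabfcfebebedfbfdaddebbaaba'
  #32 SA[32]=9  'fafafabfcfebebedfbfdaddebbaaba'
  #33 SA[33]=5  'fbaafafafabfcfebebedfbfdaddebbaaba'
  #34 SA[34]=25  'fbfdaddebbaaba'
  #35 SA[35]=16  'fcfebebedfbfdaddebbaaba'
  #36 SA[36]=27  'fdaddebbaaba'
  #37 SA[37]=18  'febebedfbfdaddebbaaba'
  #38 SA[38]=4  'ffbaafafafabfcfebebedfbfdaddebbaaba'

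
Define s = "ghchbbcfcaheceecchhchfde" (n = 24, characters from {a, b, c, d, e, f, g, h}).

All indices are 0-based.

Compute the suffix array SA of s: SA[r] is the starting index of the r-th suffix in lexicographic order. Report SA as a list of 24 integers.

sorted suffixes:
  #0 SA[0]=9  'aheceecchhchfde'
  #1 SA[1]=4  'bbcfcaheceecchhchfde'
  #2 SA[2]=5  'bcfcaheceecchhchfde'
  #3 SA[3]=8  'caheceecchhchfde'
  #4 SA[4]=15  'cchhchfde'
  #5 SA[5]=12  'ceecchhchfde'
  #6 SA[6]=6  'cfcaheceecchhchfde'
  #7 SA[7]=2  'chbbcfcaheceecchhchfde'
  #8 SA[8]=19  'chfde'
  #9 SA[9]=16  'chhchfde'
  #10 SA[10]=22  'de'
  #11 SA[11]=23  'e'
  #12 SA[12]=14  'ecchhchfde'
  #13 SA[13]=11  'eceecchhchfde'
  #14 SA[14]=13  'eecchhchfde'
  #15 SA[15]=7  'fcaheceecchhchfde'
  #16 SA[16]=21  'fde'
  #17 SA[17]=0  'ghchbbcfcaheceecchhchfde'
  #18 SA[18]=3  'hbbcfcaheceecchhchfde'
  #19 SA[19]=1  'hchbbcfcaheceecchhchfde'
  #20 SA[20]=18  'hchfde'
  #21 SA[21]=10  'heceecchhchfde'
  #22 SA[22]=20  'hfde'
  #23 SA[23]=17  'hhchfde'

[9, 4, 5, 8, 15, 12, 6, 2, 19, 16, 22, 23, 14, 11, 13, 7, 21, 0, 3, 1, 18, 10, 20, 17]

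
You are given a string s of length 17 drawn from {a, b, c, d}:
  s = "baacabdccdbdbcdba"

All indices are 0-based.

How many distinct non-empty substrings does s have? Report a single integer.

134

sorted suffixes:
  #0 SA[0]=16  'a'
  #1 SA[1]=1  'aacabdccdbdbcdba'
  #2 SA[2]=4  'abdccdbdbcdba'
  #3 SA[3]=2  'acabdccdbdbcdba'
  #4 SA[4]=15  'ba'
  #5 SA[5]=0  'baacabdccdbdbcdba'
  #6 SA[6]=12  'bcdba'
  #7 SA[7]=10  'bdbcdba'
  #8 SA[8]=5  'bdccdbdbcdba'
  #9 SA[9]=3  'cabdccdbdbcdba'
  #10 SA[10]=7  'ccdbdbcdba'
  #11 SA[11]=13  'cdba'
  #12 SA[12]=8  'cdbdbcdba'
  #13 SA[13]=14  'dba'
  #14 SA[14]=11  'dbcdba'
  #15 SA[15]=9  'dbdbcdba'
  #16 SA[16]=6  'dccdbdbcdba'

SA = [16, 1, 4, 2, 15, 0, 12, 10, 5, 3, 7, 13, 8, 14, 11, 9, 6]
[i] adj suffixes → lcp
  [1] 16/1 → 1 ('a')
  [2] 1/4 → 1 ('a')
  [3] 4/2 → 1 ('a')
  [4] 2/15 → 0 ('')
  [5] 15/0 → 2 ('ba')
  [6] 0/12 → 1 ('b')
  [7] 12/10 → 1 ('b')
  [8] 10/5 → 2 ('bd')
  [9] 5/3 → 0 ('')
  [10] 3/7 → 1 ('c')
  [11] 7/13 → 1 ('c')
  [12] 13/8 → 3 ('cdb')
  [13] 8/14 → 0 ('')
  [14] 14/11 → 2 ('db')
  [15] 11/9 → 2 ('db')
  [16] 9/6 → 1 ('d')

n(n+1)/2 = 17·18/2 = 153
Σ LCP = 0 + 1 + 1 + 1 + 0 + 2 + 1 + 1 + 2 + 0 + 1 + 1 + 3 + 0 + 2 + 2 + 1 = 19
distinct = 153 − 19 = 134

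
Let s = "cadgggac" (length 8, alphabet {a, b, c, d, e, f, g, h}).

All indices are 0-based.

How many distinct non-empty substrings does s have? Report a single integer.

31

rank | idx | suffix
   0 |   6 | ac
   1 |   1 | adgggac
   2 |   7 | c
   3 |   0 | cadgggac
   4 |   2 | dgggac
   5 |   5 | gac
   6 |   4 | ggac
   7 |   3 | gggac

SA = [6, 1, 7, 0, 2, 5, 4, 3]
rank  pair      lcp
   1  s[6:],s[1:]  1  'a'
   2  s[1:],s[7:]  0  ''
   3  s[7:],s[0:]  1  'c'
   4  s[0:],s[2:]  0  ''
   5  s[2:],s[5:]  0  ''
   6  s[5:],s[4:]  1  'g'
   7  s[4:],s[3:]  2  'gg'

n(n+1)/2 = 8·9/2 = 36
Σ LCP = 0 + 1 + 0 + 1 + 0 + 0 + 1 + 2 = 5
distinct = 36 − 5 = 31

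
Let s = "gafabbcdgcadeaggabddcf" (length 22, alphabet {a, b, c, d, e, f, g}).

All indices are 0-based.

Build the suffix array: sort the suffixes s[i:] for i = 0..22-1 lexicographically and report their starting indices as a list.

[3, 16, 10, 1, 13, 4, 5, 17, 9, 6, 20, 19, 18, 11, 7, 12, 21, 2, 15, 0, 8, 14]

rank→(start, suffix):
  0 → (3, 'abbcdgcadeaggabddcf')
  1 → (16, 'abddcf')
  2 → (10, 'adeaggabddcf')
  3 → (1, 'afabbcdgcadeaggabddcf')
  4 → (13, 'aggabddcf')
  5 → (4, 'bbcdgcadeaggabddcf')
  6 → (5, 'bcdgcadeaggabddcf')
  7 → (17, 'bddcf')
  8 → (9, 'cadeaggabddcf')
  9 → (6, 'cdgcadeaggabddcf')
  10 → (20, 'cf')
  11 → (19, 'dcf')
  12 → (18, 'ddcf')
  13 → (11, 'deaggabddcf')
  14 → (7, 'dgcadeaggabddcf')
  15 → (12, 'eaggabddcf')
  16 → (21, 'f')
  17 → (2, 'fabbcdgcadeaggabddcf')
  18 → (15, 'gabddcf')
  19 → (0, 'gafabbcdgcadeaggabddcf')
  20 → (8, 'gcadeaggabddcf')
  21 → (14, 'ggabddcf')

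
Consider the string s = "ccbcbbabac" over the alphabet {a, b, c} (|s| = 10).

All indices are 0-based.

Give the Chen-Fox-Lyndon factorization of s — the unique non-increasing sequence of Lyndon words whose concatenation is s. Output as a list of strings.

["c", "c", "bc", "b", "b", "abac"]

emit factor 1: 'c' (i=0, period=1)
emit factor 2: 'c' (i=1, period=1)
emit factor 3: 'bc' (i=2, period=2)
emit factor 4: 'b' (i=4, period=1)
emit factor 5: 'b' (i=5, period=1)
emit factor 6: 'abac' (i=6, period=4)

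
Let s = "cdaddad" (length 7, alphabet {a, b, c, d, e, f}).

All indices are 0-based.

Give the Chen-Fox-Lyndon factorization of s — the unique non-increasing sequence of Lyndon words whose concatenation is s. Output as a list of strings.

emit factor 1: 'cd' (i=0, period=2)
emit factor 2: 'add' (i=2, period=3)
emit factor 3: 'ad' (i=5, period=2)

["cd", "add", "ad"]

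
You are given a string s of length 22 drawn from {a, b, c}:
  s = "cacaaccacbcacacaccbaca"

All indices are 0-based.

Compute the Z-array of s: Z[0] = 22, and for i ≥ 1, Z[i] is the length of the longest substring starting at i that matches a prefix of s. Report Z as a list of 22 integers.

Z[0]=22
i=1: outside box; Z[1]=0
i=2: outside box; Z[2]=2 scan→box=[2,4)
i=3: min(r-i=1, Z[1]=0)=0; Z[3]=0
i=4: outside box; Z[4]=0
i=5: outside box; Z[5]=1 scan→box=[5,6)
i=6: outside box; Z[6]=3 scan→box=[6,9)
i=7: min(r-i=2, Z[1]=0)=0; Z[7]=0
i=8: min(r-i=1, Z[2]=2)=1; Z[8]=1
i=9: outside box; Z[9]=0
i=10: outside box; Z[10]=4 scan→box=[10,14)
i=11: min(r-i=3, Z[1]=0)=0; Z[11]=0
i=12: min(r-i=2, Z[2]=2)=2; Z[12]=4 scan→box=[12,16)
i=13: min(r-i=3, Z[1]=0)=0; Z[13]=0
i=14: min(r-i=2, Z[2]=2)=2; Z[14]=3 scan→box=[14,17)
i=15: min(r-i=2, Z[1]=0)=0; Z[15]=0
i=16: min(r-i=1, Z[2]=2)=1; Z[16]=1
i=17: outside box; Z[17]=1 scan→box=[17,18)
i=18: outside box; Z[18]=0
i=19: outside box; Z[19]=0
i=20: outside box; Z[20]=2 scan→box=[20,22)
i=21: min(r-i=1, Z[1]=0)=0; Z[21]=0

[22, 0, 2, 0, 0, 1, 3, 0, 1, 0, 4, 0, 4, 0, 3, 0, 1, 1, 0, 0, 2, 0]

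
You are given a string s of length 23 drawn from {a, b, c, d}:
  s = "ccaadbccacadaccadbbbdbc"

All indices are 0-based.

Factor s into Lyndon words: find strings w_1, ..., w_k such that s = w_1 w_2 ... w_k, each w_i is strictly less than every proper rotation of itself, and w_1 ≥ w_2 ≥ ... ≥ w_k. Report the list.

["c", "c", "aadbccacadaccadbbbdbc"]

emit factor 1: 'c' (i=0, period=1)
emit factor 2: 'c' (i=1, period=1)
emit factor 3: 'aadbccacadaccadbbbdbc' (i=2, period=21)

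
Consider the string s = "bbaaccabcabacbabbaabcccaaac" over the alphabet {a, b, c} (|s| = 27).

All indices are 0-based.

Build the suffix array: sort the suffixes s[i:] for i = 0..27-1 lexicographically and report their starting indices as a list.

[23, 17, 24, 2, 9, 14, 6, 18, 25, 11, 3, 16, 1, 13, 10, 15, 0, 7, 19, 26, 22, 8, 5, 12, 21, 4, 20]

rank | idx | suffix
   0 |  23 | aaac
   1 |  17 | aabcccaaac
   2 |  24 | aac
   3 |   2 | aaccabcabacbabbaabcccaaac
   4 |   9 | abacbabbaabcccaaac
   5 |  14 | abbaabcccaaac
   6 |   6 | abcabacbabbaabcccaaac
   7 |  18 | abcccaaac
   8 |  25 | ac
   9 |  11 | acbabbaabcccaaac
  10 |   3 | accabcabacbabbaabcccaaac
  11 |  16 | baabcccaaac
  12 |   1 | baaccabcabacbabbaabcccaaac
  13 |  13 | babbaabcccaaac
  14 |  10 | bacbabbaabcccaaac
  15 |  15 | bbaabcccaaac
  16 |   0 | bbaaccabcabacbabbaabcccaaac
  17 |   7 | bcabacbabbaabcccaaac
  18 |  19 | bcccaaac
  19 |  26 | c
  20 |  22 | caaac
  21 |   8 | cabacbabbaabcccaaac
  22 |   5 | cabcabacbabbaabcccaaac
  23 |  12 | cbabbaabcccaaac
  24 |  21 | ccaaac
  25 |   4 | ccabcabacbabbaabcccaaac
  26 |  20 | cccaaac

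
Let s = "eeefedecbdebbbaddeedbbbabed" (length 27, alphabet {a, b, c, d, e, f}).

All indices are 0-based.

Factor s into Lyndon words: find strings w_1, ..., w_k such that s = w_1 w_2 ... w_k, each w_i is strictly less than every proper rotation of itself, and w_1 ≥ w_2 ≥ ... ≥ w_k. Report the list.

emit factor 1: 'eeef' (i=0, period=4)
emit factor 2: 'e' (i=4, period=1)
emit factor 3: 'de' (i=5, period=2)
emit factor 4: 'c' (i=7, period=1)
emit factor 5: 'bde' (i=8, period=3)
emit factor 6: 'b' (i=11, period=1)
emit factor 7: 'b' (i=12, period=1)
emit factor 8: 'b' (i=13, period=1)
emit factor 9: 'addeedbbb' (i=14, period=9)
emit factor 10: 'abed' (i=23, period=4)

["eeef", "e", "de", "c", "bde", "b", "b", "b", "addeedbbb", "abed"]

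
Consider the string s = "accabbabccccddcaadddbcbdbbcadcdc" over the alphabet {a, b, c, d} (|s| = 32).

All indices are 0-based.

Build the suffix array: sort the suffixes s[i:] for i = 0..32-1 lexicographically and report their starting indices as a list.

[15, 3, 6, 0, 27, 16, 5, 4, 24, 25, 20, 7, 22, 31, 14, 2, 26, 21, 1, 8, 9, 10, 29, 11, 23, 19, 30, 13, 28, 18, 12, 17]

rank | idx | suffix
   0 |  15 | aadddbcbdbbcadcdc
   1 |   3 | abbabccccddcaadddbcbdbbcadcdc
   2 |   6 | abccccddcaadddbcbdbbcadcdc
   3 |   0 | accabbabccccddcaadddbcbdbbcadcdc
   4 |  27 | adcdc
   5 |  16 | adddbcbdbbcadcdc
   6 |   5 | babccccddcaadddbcbdbbcadcdc
   7 |   4 | bbabccccddcaadddbcbdbbcadcdc
   8 |  24 | bbcadcdc
   9 |  25 | bcadcdc
  10 |  20 | bcbdbbcadcdc
  11 |   7 | bccccddcaadddbcbdbbcadcdc
  12 |  22 | bdbbcadcdc
  13 |  31 | c
  14 |  14 | caadddbcbdbbcadcdc
  15 |   2 | cabbabccccddcaadddbcbdbbcadcdc
  16 |  26 | cadcdc
  17 |  21 | cbdbbcadcdc
  18 |   1 | ccabbabccccddcaadddbcbdbbcadcdc
  19 |   8 | ccccddcaadddbcbdbbcadcdc
  20 |   9 | cccddcaadddbcbdbbcadcdc
  21 |  10 | ccddcaadddbcbdbbcadcdc
  22 |  29 | cdc
  23 |  11 | cddcaadddbcbdbbcadcdc
  24 |  23 | dbbcadcdc
  25 |  19 | dbcbdbbcadcdc
  26 |  30 | dc
  27 |  13 | dcaadddbcbdbbcadcdc
  28 |  28 | dcdc
  29 |  18 | ddbcbdbbcadcdc
  30 |  12 | ddcaadddbcbdbbcadcdc
  31 |  17 | dddbcbdbbcadcdc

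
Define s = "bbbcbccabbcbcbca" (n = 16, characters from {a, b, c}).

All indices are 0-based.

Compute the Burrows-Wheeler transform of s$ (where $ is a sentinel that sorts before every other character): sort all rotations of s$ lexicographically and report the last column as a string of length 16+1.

rank  rotation           last
    0  $bbbcbccabbcbcbca  a
    1  a$bbbcbccabbcbcbc  c
    2  abbcbcbca$bbbcbcc  c
    3  bbbcbccabbcbcbca$  $
    4  bbcbcbca$bbbcbcca  a
    5  bbcbccabbcbcbca$b  b
    6  bca$bbbcbccabbcbc  c
    7  bcbca$bbbcbccabbc  c
    8  bcbcbca$bbbcbccab  b
    9  bcbccabbcbcbca$bb  b
   10  bccabbcbcbca$bbbc  c
   11  ca$bbbcbccabbcbcb  b
   12  cabbcbcbca$bbbcbc  c
   13  cbca$bbbcbccabbcb  b
   14  cbcbca$bbbcbccabb  b
   15  cbccabbcbcbca$bbb  b
   16  ccabbcbcbca$bbbcb  b

acc$abccbbcbcbbbb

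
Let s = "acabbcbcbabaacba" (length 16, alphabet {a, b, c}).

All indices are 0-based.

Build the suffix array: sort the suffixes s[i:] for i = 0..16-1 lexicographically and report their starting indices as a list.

[15, 11, 9, 2, 0, 12, 14, 10, 8, 3, 6, 4, 1, 13, 7, 5]

sorted suffixes:
  #0 SA[0]=15  'a'
  #1 SA[1]=11  'aacba'
  #2 SA[2]=9  'abaacba'
  #3 SA[3]=2  'abbcbcbabaacba'
  #4 SA[4]=0  'acabbcbcbabaacba'
  #5 SA[5]=12  'acba'
  #6 SA[6]=14  'ba'
  #7 SA[7]=10  'baacba'
  #8 SA[8]=8  'babaacba'
  #9 SA[9]=3  'bbcbcbabaacba'
  #10 SA[10]=6  'bcbabaacba'
  #11 SA[11]=4  'bcbcbabaacba'
  #12 SA[12]=1  'cabbcbcbabaacba'
  #13 SA[13]=13  'cba'
  #14 SA[14]=7  'cbabaacba'
  #15 SA[15]=5  'cbcbabaacba'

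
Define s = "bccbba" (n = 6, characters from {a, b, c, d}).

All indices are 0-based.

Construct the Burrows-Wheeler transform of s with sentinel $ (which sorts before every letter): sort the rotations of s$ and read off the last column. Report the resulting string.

abbc$cb

rank  rotation last
    0  $bccbba  a
    1  a$bccbb  b
    2  ba$bccb  b
    3  bba$bcc  c
    4  bccbba$  $
    5  cbba$bc  c
    6  ccbba$b  b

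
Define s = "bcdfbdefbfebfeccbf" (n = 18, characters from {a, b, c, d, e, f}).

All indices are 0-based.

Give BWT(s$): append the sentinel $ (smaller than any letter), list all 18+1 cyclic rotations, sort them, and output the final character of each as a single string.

rank  rotation             last
    0  $bcdfbdefbfebfeccbf  f
    1  bcdfbdefbfebfeccbf$  $
    2  bdefbfebfeccbf$bcdf  f
    3  bf$bcdfbdefbfebfecc  c
    4  bfebfeccbf$bcdfbdef  f
    5  bfeccbf$bcdfbdefbfe  e
    6  cbf$bcdfbdefbfebfec  c
    7  ccbf$bcdfbdefbfebfe  e
    8  cdfbdefbfebfeccbf$b  b
    9  defbfebfeccbf$bcdfb  b
   10  dfbdefbfebfeccbf$bc  c
   11  ebfeccbf$bcdfbdefbf  f
   12  eccbf$bcdfbdefbfebf  f
   13  efbfebfeccbf$bcdfbd  d
   14  f$bcdfbdefbfebfeccb  b
   15  fbdefbfebfeccbf$bcd  d
   16  fbfebfeccbf$bcdfbde  e
   17  febfeccbf$bcdfbdefb  b
   18  feccbf$bcdfbdefbfeb  b

f$fcfecebbcffdbdebb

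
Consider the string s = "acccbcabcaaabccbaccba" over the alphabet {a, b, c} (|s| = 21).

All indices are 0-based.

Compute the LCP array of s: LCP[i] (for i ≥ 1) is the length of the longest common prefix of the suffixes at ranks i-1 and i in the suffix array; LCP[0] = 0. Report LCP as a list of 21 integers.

rank | idx | suffix
   0 |  20 | a
   1 |   9 | aaabccbaccba
   2 |  10 | aabccbaccba
   3 |   6 | abcaaabccbaccba
   4 |  11 | abccbaccba
   5 |  16 | accba
   6 |   0 | acccbcabcaaabccbaccba
   7 |  19 | ba
   8 |  15 | baccba
   9 |   7 | bcaaabccbaccba
  10 |   4 | bcabcaaabccbaccba
  11 |  12 | bccbaccba
  12 |   8 | caaabccbaccba
  13 |   5 | cabcaaabccbaccba
  14 |  18 | cba
  15 |  14 | cbaccba
  16 |   3 | cbcabcaaabccbaccba
  17 |  17 | ccba
  18 |  13 | ccbaccba
  19 |   2 | ccbcabcaaabccbaccba
  20 |   1 | cccbcabcaaabccbaccba

SA = [20, 9, 10, 6, 11, 16, 0, 19, 15, 7, 4, 12, 8, 5, 18, 14, 3, 17, 13, 2, 1]
i: (SA[i-1],SA[i]) lcp shared
  1: (20,9) 1 'a'
  2: (9,10) 2 'aa'
  3: (10,6) 1 'a'
  4: (6,11) 3 'abc'
  5: (11,16) 1 'a'
  6: (16,0) 3 'acc'
  7: (0,19) 0 ''
  8: (19,15) 2 'ba'
  9: (15,7) 1 'b'
  10: (7,4) 3 'bca'
  11: (4,12) 2 'bc'
  12: (12,8) 0 ''
  13: (8,5) 2 'ca'
  14: (5,18) 1 'c'
  15: (18,14) 3 'cba'
  16: (14,3) 2 'cb'
  17: (3,17) 1 'c'
  18: (17,13) 4 'ccba'
  19: (13,2) 3 'ccb'
  20: (2,1) 2 'cc'

[0, 1, 2, 1, 3, 1, 3, 0, 2, 1, 3, 2, 0, 2, 1, 3, 2, 1, 4, 3, 2]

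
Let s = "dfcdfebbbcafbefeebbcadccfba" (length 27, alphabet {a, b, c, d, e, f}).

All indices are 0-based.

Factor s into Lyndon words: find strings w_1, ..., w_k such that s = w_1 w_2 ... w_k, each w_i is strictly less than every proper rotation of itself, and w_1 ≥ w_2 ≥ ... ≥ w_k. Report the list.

["df", "cdfe", "bbbc", "afbefeebbc", "adccfb", "a"]

emit factor 1: 'df' (i=0, period=2)
emit factor 2: 'cdfe' (i=2, period=4)
emit factor 3: 'bbbc' (i=6, period=4)
emit factor 4: 'afbefeebbc' (i=10, period=10)
emit factor 5: 'adccfb' (i=20, period=6)
emit factor 6: 'a' (i=26, period=1)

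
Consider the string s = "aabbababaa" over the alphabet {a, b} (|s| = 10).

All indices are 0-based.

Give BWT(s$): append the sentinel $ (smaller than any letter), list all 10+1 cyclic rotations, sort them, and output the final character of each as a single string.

rank  rotation     last
    0  $aabbababaa  a
    1  a$aabbababa  a
    2  aa$aabbabab  b
    3  aabbababaa$  $
    4  abaa$aabbab  b
    5  ababaa$aabb  b
    6  abbababaa$a  a
    7  baa$aabbaba  a
    8  babaa$aabba  a
    9  bababaa$aab  b
   10  bbababaa$aa  a

aab$bbaaaba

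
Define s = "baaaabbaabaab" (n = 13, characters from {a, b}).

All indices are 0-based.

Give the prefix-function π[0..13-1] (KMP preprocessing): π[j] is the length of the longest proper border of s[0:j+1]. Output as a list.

[0, 0, 0, 0, 0, 1, 1, 2, 3, 1, 2, 3, 1]

π[0] = 0
j=1 s[j]='a': π[1]=0 (border '')
j=2 s[j]='a': π[2]=0 (border '')
j=3 s[j]='a': π[3]=0 (border '')
j=4 s[j]='a': π[4]=0 (border '')
j=5 s[j]='b': π[5]=1 (border 'b')
j=6 s[j]='b': k: 1→0; π[6]=1 (border 'b')
j=7 s[j]='a': π[7]=2 (border 'ba')
j=8 s[j]='a': π[8]=3 (border 'baa')
j=9 s[j]='b': k: 3→0; π[9]=1 (border 'b')
j=10 s[j]='a': π[10]=2 (border 'ba')
j=11 s[j]='a': π[11]=3 (border 'baa')
j=12 s[j]='b': k: 3→0; π[12]=1 (border 'b')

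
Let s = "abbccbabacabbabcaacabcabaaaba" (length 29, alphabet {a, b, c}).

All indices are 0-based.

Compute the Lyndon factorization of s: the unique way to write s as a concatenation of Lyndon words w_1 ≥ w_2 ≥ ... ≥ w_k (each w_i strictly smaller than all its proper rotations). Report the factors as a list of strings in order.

emit factor 1: 'abbccb' (i=0, period=6)
emit factor 2: 'abacabbabc' (i=6, period=10)
emit factor 3: 'aacabcab' (i=16, period=8)
emit factor 4: 'aaab' (i=24, period=4)
emit factor 5: 'a' (i=28, period=1)

["abbccb", "abacabbabc", "aacabcab", "aaab", "a"]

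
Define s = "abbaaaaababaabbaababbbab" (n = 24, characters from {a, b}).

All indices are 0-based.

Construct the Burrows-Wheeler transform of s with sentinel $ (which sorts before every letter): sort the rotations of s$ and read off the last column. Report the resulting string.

bbaaabbbbaa$ababbabaaaaba

rank  rotation                   last
    0  $abbaaaaababaabbaababbbab  b
    1  aaaaababaabbaababbbab$abb  b
    2  aaaababaabbaababbbab$abba  a
    3  aaababaabbaababbbab$abbaa  a
    4  aababaabbaababbbab$abbaaa  a
    5  aababbbab$abbaaaaababaabb  b
    6  aabbaababbbab$abbaaaaabab  b
    7  ab$abbaaaaababaabbaababbb  b
    8  abaabbaababbbab$abbaaaaab  b
    9  ababaabbaababbbab$abbaaaa  a
   10  ababbbab$abbaaaaababaabba  a
   11  abbaaaaababaabbaababbbab$  $
   12  abbaababbbab$abbaaaaababa  a
   13  abbbab$abbaaaaababaabbaab  b
   14  b$abbaaaaababaabbaababbba  a
   15  baaaaababaabbaababbbab$ab  b
   16  baababbbab$abbaaaaababaab  b
   17  baabbaababbbab$abbaaaaaba  a
   18  bab$abbaaaaababaabbaababb  b
   19  babaabbaababbbab$abbaaaaa  a
   20  babbbab$abbaaaaababaabbaa  a
   21  bbaaaaababaabbaababbbab$a  a
   22  bbaababbbab$abbaaaaababaa  a
   23  bbab$abbaaaaababaabbaabab  b
   24  bbbab$abbaaaaababaabbaaba  a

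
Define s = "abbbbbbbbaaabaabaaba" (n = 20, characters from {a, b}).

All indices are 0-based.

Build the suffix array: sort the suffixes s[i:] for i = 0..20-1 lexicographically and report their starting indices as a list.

rank→(start, suffix):
  0 → (19, 'a')
  1 → (9, 'aaabaabaaba')
  2 → (16, 'aaba')
  3 → (13, 'aabaaba')
  4 → (10, 'aabaabaaba')
  5 → (17, 'aba')
  6 → (14, 'abaaba')
  7 → (11, 'abaabaaba')
  8 → (0, 'abbbbbbbbaaabaabaaba')
  9 → (18, 'ba')
  10 → (8, 'baaabaabaaba')
  11 → (15, 'baaba')
  12 → (12, 'baabaaba')
  13 → (7, 'bbaaabaabaaba')
  14 → (6, 'bbbaaabaabaaba')
  15 → (5, 'bbbbaaabaabaaba')
  16 → (4, 'bbbbbaaabaabaaba')
  17 → (3, 'bbbbbbaaabaabaaba')
  18 → (2, 'bbbbbbbaaabaabaaba')
  19 → (1, 'bbbbbbbbaaabaabaaba')

[19, 9, 16, 13, 10, 17, 14, 11, 0, 18, 8, 15, 12, 7, 6, 5, 4, 3, 2, 1]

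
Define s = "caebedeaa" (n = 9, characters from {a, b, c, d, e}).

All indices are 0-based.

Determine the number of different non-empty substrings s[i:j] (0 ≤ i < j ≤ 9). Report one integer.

rank | idx | suffix
   0 |   8 | a
   1 |   7 | aa
   2 |   1 | aebedeaa
   3 |   3 | bedeaa
   4 |   0 | caebedeaa
   5 |   5 | deaa
   6 |   6 | eaa
   7 |   2 | ebedeaa
   8 |   4 | edeaa

SA = [8, 7, 1, 3, 0, 5, 6, 2, 4]
[i] adj suffixes → lcp
  [1] 8/7 → 1 ('a')
  [2] 7/1 → 1 ('a')
  [3] 1/3 → 0 ('')
  [4] 3/0 → 0 ('')
  [5] 0/5 → 0 ('')
  [6] 5/6 → 0 ('')
  [7] 6/2 → 1 ('e')
  [8] 2/4 → 1 ('e')

n(n+1)/2 = 9·10/2 = 45
Σ LCP = 0 + 1 + 1 + 0 + 0 + 0 + 0 + 1 + 1 = 4
distinct = 45 − 4 = 41

41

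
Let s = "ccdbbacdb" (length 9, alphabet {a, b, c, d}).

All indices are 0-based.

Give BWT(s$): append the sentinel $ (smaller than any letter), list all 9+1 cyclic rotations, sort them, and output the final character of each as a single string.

rank  rotation    last
    0  $ccdbbacdb  b
    1  acdb$ccdbb  b
    2  b$ccdbbacd  d
    3  bacdb$ccdb  b
    4  bbacdb$ccd  d
    5  ccdbbacdb$  $
    6  cdb$ccdbba  a
    7  cdbbacdb$c  c
    8  db$ccdbbac  c
    9  dbbacdb$cc  c

bbdbd$accc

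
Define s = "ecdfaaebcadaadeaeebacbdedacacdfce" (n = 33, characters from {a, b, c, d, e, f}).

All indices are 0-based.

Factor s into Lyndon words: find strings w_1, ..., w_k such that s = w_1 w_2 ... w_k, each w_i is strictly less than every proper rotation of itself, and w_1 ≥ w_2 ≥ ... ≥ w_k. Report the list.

emit factor 1: 'e' (i=0, period=1)
emit factor 2: 'cdf' (i=1, period=3)
emit factor 3: 'aaebcad' (i=4, period=7)
emit factor 4: 'aadeaeebacbdedacacdfce' (i=11, period=22)

["e", "cdf", "aaebcad", "aadeaeebacbdedacacdfce"]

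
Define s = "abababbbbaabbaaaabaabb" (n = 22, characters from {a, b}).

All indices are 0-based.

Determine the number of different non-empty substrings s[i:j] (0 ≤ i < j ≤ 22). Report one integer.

199

sorted suffixes:
  #0 SA[0]=13  'aaaabaabb'
  #1 SA[1]=14  'aaabaabb'
  #2 SA[2]=15  'aabaabb'
  #3 SA[3]=18  'aabb'
  #4 SA[4]=9  'aabbaaaabaabb'
  #5 SA[5]=16  'abaabb'
  #6 SA[6]=0  'abababbbbaabbaaaabaabb'
  #7 SA[7]=2  'ababbbbaabbaaaabaabb'
  #8 SA[8]=19  'abb'
  #9 SA[9]=10  'abbaaaabaabb'
  #10 SA[10]=4  'abbbbaabbaaaabaabb'
  #11 SA[11]=21  'b'
  #12 SA[12]=12  'baaaabaabb'
  #13 SA[13]=17  'baabb'
  #14 SA[14]=8  'baabbaaaabaabb'
  #15 SA[15]=1  'bababbbbaabbaaaabaabb'
  #16 SA[16]=3  'babbbbaabbaaaabaabb'
  #17 SA[17]=20  'bb'
  #18 SA[18]=11  'bbaaaabaabb'
  #19 SA[19]=7  'bbaabbaaaabaabb'
  #20 SA[20]=6  'bbbaabbaaaabaabb'
  #21 SA[21]=5  'bbbbaabbaaaabaabb'

SA = [13, 14, 15, 18, 9, 16, 0, 2, 19, 10, 4, 21, 12, 17, 8, 1, 3, 20, 11, 7, 6, 5]
rank  pair      lcp
   1  s[13:],s[14:]  3  'aaa'
   2  s[14:],s[15:]  2  'aa'
   3  s[15:],s[18:]  3  'aab'
   4  s[18:],s[9:]  4  'aabb'
   5  s[9:],s[16:]  1  'a'
   6  s[16:],s[0:]  3  'aba'
   7  s[0:],s[2:]  4  'abab'
   8  s[2:],s[19:]  2  'ab'
   9  s[19:],s[10:]  3  'abb'
  10  s[10:],s[4:]  3  'abb'
  11  s[4:],s[21:]  0  ''
  12  s[21:],s[12:]  1  'b'
  13  s[12:],s[17:]  3  'baa'
  14  s[17:],s[8:]  5  'baabb'
  15  s[8:],s[1:]  2  'ba'
  16  s[1:],s[3:]  3  'bab'
  17  s[3:],s[20:]  1  'b'
  18  s[20:],s[11:]  2  'bb'
  19  s[11:],s[7:]  4  'bbaa'
  20  s[7:],s[6:]  2  'bb'
  21  s[6:],s[5:]  3  'bbb'

n(n+1)/2 = 22·23/2 = 253
Σ LCP = 0 + 3 + 2 + 3 + 4 + 1 + 3 + 4 + 2 + 3 + 3 + 0 + 1 + 3 + 5 + 2 + 3 + 1 + 2 + 4 + 2 + 3 = 54
distinct = 253 − 54 = 199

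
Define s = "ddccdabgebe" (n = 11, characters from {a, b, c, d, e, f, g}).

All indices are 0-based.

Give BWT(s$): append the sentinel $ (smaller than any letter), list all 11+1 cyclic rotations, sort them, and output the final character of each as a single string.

rank  rotation      last
    0  $ddccdabgebe  e
    1  abgebe$ddccd  d
    2  be$ddccdabge  e
    3  bgebe$ddccda  a
    4  ccdabgebe$dd  d
    5  cdabgebe$ddc  c
    6  dabgebe$ddcc  c
    7  dccdabgebe$d  d
    8  ddccdabgebe$  $
    9  e$ddccdabgeb  b
   10  ebe$ddccdabg  g
   11  gebe$ddccdab  b

edeadccd$bgb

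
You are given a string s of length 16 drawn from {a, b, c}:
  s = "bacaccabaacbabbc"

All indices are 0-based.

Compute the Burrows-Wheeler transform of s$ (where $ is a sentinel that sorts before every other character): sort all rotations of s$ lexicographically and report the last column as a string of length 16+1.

cbcbbacac$abbcaaa

rank  rotation           last
    0  $bacaccabaacbabbc  c
    1  aacbabbc$bacaccab  b
    2  abaacbabbc$bacacc  c
    3  abbc$bacaccabaacb  b
    4  acaccabaacbabbc$b  b
    5  acbabbc$bacaccaba  a
    6  accabaacbabbc$bac  c
    7  baacbabbc$bacacca  a
    8  babbc$bacaccabaac  c
    9  bacaccabaacbabbc$  $
   10  bbc$bacaccabaacba  a
   11  bc$bacaccabaacbab  b
   12  c$bacaccabaacbabb  b
   13  cabaacbabbc$bacac  c
   14  caccabaacbabbc$ba  a
   15  cbabbc$bacaccabaa  a
   16  ccabaacbabbc$baca  a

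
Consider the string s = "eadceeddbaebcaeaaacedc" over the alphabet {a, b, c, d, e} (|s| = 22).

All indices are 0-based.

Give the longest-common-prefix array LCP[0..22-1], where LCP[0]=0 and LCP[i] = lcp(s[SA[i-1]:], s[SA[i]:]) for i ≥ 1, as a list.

rank | idx | suffix
   0 |  15 | aaacedc
   1 |  16 | aacedc
   2 |  17 | acedc
   3 |   1 | adceeddbaebcaeaaacedc
   4 |  13 | aeaaacedc
   5 |   9 | aebcaeaaacedc
   6 |   8 | baebcaeaaacedc
   7 |  11 | bcaeaaacedc
   8 |  21 | c
   9 |  12 | caeaaacedc
  10 |  18 | cedc
  11 |   3 | ceeddbaebcaeaaacedc
  12 |   7 | dbaebcaeaaacedc
  13 |  20 | dc
  14 |   2 | dceeddbaebcaeaaacedc
  15 |   6 | ddbaebcaeaaacedc
  16 |  14 | eaaacedc
  17 |   0 | eadceeddbaebcaeaaacedc
  18 |  10 | ebcaeaaacedc
  19 |  19 | edc
  20 |   5 | eddbaebcaeaaacedc
  21 |   4 | eeddbaebcaeaaacedc

SA = [15, 16, 17, 1, 13, 9, 8, 11, 21, 12, 18, 3, 7, 20, 2, 6, 14, 0, 10, 19, 5, 4]
rank  pair      lcp
   1  s[15:],s[16:]  2  'aa'
   2  s[16:],s[17:]  1  'a'
   3  s[17:],s[1:]  1  'a'
   4  s[1:],s[13:]  1  'a'
   5  s[13:],s[9:]  2  'ae'
   6  s[9:],s[8:]  0  ''
   7  s[8:],s[11:]  1  'b'
   8  s[11:],s[21:]  0  ''
   9  s[21:],s[12:]  1  'c'
  10  s[12:],s[18:]  1  'c'
  11  s[18:],s[3:]  2  'ce'
  12  s[3:],s[7:]  0  ''
  13  s[7:],s[20:]  1  'd'
  14  s[20:],s[2:]  2  'dc'
  15  s[2:],s[6:]  1  'd'
  16  s[6:],s[14:]  0  ''
  17  s[14:],s[0:]  2  'ea'
  18  s[0:],s[10:]  1  'e'
  19  s[10:],s[19:]  1  'e'
  20  s[19:],s[5:]  2  'ed'
  21  s[5:],s[4:]  1  'e'

[0, 2, 1, 1, 1, 2, 0, 1, 0, 1, 1, 2, 0, 1, 2, 1, 0, 2, 1, 1, 2, 1]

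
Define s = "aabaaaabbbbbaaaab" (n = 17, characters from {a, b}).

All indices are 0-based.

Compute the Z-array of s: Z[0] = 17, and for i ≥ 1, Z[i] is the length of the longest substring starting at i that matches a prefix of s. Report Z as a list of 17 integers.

Z[0]=17
i=1: i≥r, start 0; Z[1]=1 extend→box=[1,2)
i=2: i≥r, start 0; Z[2]=0
i=3: i≥r, start 0; Z[3]=2 extend→box=[3,5)
i=4: min(r-i=1, Z[1]=1)=1; Z[4]=2 extend→box=[4,6)
i=5: min(r-i=1, Z[1]=1)=1; Z[5]=3 extend→box=[5,8)
i=6: min(r-i=2, Z[1]=1)=1; Z[6]=1
i=7: min(r-i=1, Z[2]=0)=0; Z[7]=0
i=8: i≥r, start 0; Z[8]=0
i=9: i≥r, start 0; Z[9]=0
i=10: i≥r, start 0; Z[10]=0
i=11: i≥r, start 0; Z[11]=0
i=12: i≥r, start 0; Z[12]=2 extend→box=[12,14)
i=13: min(r-i=1, Z[1]=1)=1; Z[13]=2 extend→box=[13,15)
i=14: min(r-i=1, Z[1]=1)=1; Z[14]=3 extend→box=[14,17)
i=15: min(r-i=2, Z[1]=1)=1; Z[15]=1
i=16: min(r-i=1, Z[2]=0)=0; Z[16]=0

[17, 1, 0, 2, 2, 3, 1, 0, 0, 0, 0, 0, 2, 2, 3, 1, 0]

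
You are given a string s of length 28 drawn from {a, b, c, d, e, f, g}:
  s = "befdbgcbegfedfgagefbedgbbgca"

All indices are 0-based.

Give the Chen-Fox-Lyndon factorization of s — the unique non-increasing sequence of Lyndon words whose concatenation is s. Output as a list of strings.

emit factor 1: 'befdbgcbegfedfg' (i=0, period=15)
emit factor 2: 'agefbedgbbgc' (i=15, period=12)
emit factor 3: 'a' (i=27, period=1)

["befdbgcbegfedfg", "agefbedgbbgc", "a"]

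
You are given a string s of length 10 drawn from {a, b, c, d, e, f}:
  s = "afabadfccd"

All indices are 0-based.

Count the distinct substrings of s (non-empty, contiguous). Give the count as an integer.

rank | idx | suffix
   0 |   2 | abadfccd
   1 |   4 | adfccd
   2 |   0 | afabadfccd
   3 |   3 | badfccd
   4 |   7 | ccd
   5 |   8 | cd
   6 |   9 | d
   7 |   5 | dfccd
   8 |   1 | fabadfccd
   9 |   6 | fccd

SA = [2, 4, 0, 3, 7, 8, 9, 5, 1, 6]
rank  pair      lcp
   1  s[2:],s[4:]  1  'a'
   2  s[4:],s[0:]  1  'a'
   3  s[0:],s[3:]  0  ''
   4  s[3:],s[7:]  0  ''
   5  s[7:],s[8:]  1  'c'
   6  s[8:],s[9:]  0  ''
   7  s[9:],s[5:]  1  'd'
   8  s[5:],s[1:]  0  ''
   9  s[1:],s[6:]  1  'f'

n(n+1)/2 = 10·11/2 = 55
Σ LCP = 0 + 1 + 1 + 0 + 0 + 1 + 0 + 1 + 0 + 1 = 5
distinct = 55 − 5 = 50

50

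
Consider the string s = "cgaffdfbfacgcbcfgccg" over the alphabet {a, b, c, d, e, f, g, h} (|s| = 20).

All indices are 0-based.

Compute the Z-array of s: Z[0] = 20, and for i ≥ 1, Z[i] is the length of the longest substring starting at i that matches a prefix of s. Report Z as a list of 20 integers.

Z[0]=20
i=1: outside box; Z[1]=0
i=2: outside box; Z[2]=0
i=3: outside box; Z[3]=0
i=4: outside box; Z[4]=0
i=5: outside box; Z[5]=0
i=6: outside box; Z[6]=0
i=7: outside box; Z[7]=0
i=8: outside box; Z[8]=0
i=9: outside box; Z[9]=0
i=10: outside box; Z[10]=2 extend→box=[10,12)
i=11: min(r-i=1, Z[1]=0)=0; Z[11]=0
i=12: outside box; Z[12]=1 extend→box=[12,13)
i=13: outside box; Z[13]=0
i=14: outside box; Z[14]=1 extend→box=[14,15)
i=15: outside box; Z[15]=0
i=16: outside box; Z[16]=0
i=17: outside box; Z[17]=1 extend→box=[17,18)
i=18: outside box; Z[18]=2 extend→box=[18,20)
i=19: min(r-i=1, Z[1]=0)=0; Z[19]=0

[20, 0, 0, 0, 0, 0, 0, 0, 0, 0, 2, 0, 1, 0, 1, 0, 0, 1, 2, 0]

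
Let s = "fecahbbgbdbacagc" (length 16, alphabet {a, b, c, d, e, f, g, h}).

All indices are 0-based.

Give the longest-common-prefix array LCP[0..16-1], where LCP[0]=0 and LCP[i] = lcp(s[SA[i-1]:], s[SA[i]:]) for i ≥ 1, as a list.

sorted suffixes:
  #0 SA[0]=11  'acagc'
  #1 SA[1]=13  'agc'
  #2 SA[2]=3  'ahbbgbdbacagc'
  #3 SA[3]=10  'bacagc'
  #4 SA[4]=5  'bbgbdbacagc'
  #5 SA[5]=8  'bdbacagc'
  #6 SA[6]=6  'bgbdbacagc'
  #7 SA[7]=15  'c'
  #8 SA[8]=12  'cagc'
  #9 SA[9]=2  'cahbbgbdbacagc'
  #10 SA[10]=9  'dbacagc'
  #11 SA[11]=1  'ecahbbgbdbacagc'
  #12 SA[12]=0  'fecahbbgbdbacagc'
  #13 SA[13]=7  'gbdbacagc'
  #14 SA[14]=14  'gc'
  #15 SA[15]=4  'hbbgbdbacagc'

SA = [11, 13, 3, 10, 5, 8, 6, 15, 12, 2, 9, 1, 0, 7, 14, 4]
rank  pair      lcp
   1  s[11:],s[13:]  1  'a'
   2  s[13:],s[3:]  1  'a'
   3  s[3:],s[10:]  0  ''
   4  s[10:],s[5:]  1  'b'
   5  s[5:],s[8:]  1  'b'
   6  s[8:],s[6:]  1  'b'
   7  s[6:],s[15:]  0  ''
   8  s[15:],s[12:]  1  'c'
   9  s[12:],s[2:]  2  'ca'
  10  s[2:],s[9:]  0  ''
  11  s[9:],s[1:]  0  ''
  12  s[1:],s[0:]  0  ''
  13  s[0:],s[7:]  0  ''
  14  s[7:],s[14:]  1  'g'
  15  s[14:],s[4:]  0  ''

[0, 1, 1, 0, 1, 1, 1, 0, 1, 2, 0, 0, 0, 0, 1, 0]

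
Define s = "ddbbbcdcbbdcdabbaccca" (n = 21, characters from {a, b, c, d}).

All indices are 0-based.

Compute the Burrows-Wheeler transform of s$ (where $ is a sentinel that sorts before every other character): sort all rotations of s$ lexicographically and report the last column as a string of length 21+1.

acdbbadbcbbcdcadbcdcb$

rank  rotation                last
    0  $ddbbbcdcbbdcdabbaccca  a
    1  a$ddbbbcdcbbdcdabbaccc  c
    2  abbaccca$ddbbbcdcbbdcd  d
    3  accca$ddbbbcdcbbdcdabb  b
    4  baccca$ddbbbcdcbbdcdab  b
    5  bbaccca$ddbbbcdcbbdcda  a
    6  bbbcdcbbdcdabbaccca$dd  d
    7  bbcdcbbdcdabbaccca$ddb  b
    8  bbdcdabbaccca$ddbbbcdc  c
    9  bcdcbbdcdabbaccca$ddbb  b
   10  bdcdabbaccca$ddbbbcdcb  b
   11  ca$ddbbbcdcbbdcdabbacc  c
   12  cbbdcdabbaccca$ddbbbcd  d
   13  cca$ddbbbcdcbbdcdabbac  c
   14  ccca$ddbbbcdcbbdcdabba  a
   15  cdabbaccca$ddbbbcdcbbd  d
   16  cdcbbdcdabbaccca$ddbbb  b
   17  dabbaccca$ddbbbcdcbbdc  c
   18  dbbbcdcbbdcdabbaccca$d  d
   19  dcbbdcdabbaccca$ddbbbc  c
   20  dcdabbaccca$ddbbbcdcbb  b
   21  ddbbbcdcbbdcdabbaccca$  $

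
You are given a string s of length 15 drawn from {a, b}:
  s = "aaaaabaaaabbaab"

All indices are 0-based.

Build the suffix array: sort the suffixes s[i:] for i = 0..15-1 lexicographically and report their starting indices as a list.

rank→(start, suffix):
  0 → (0, 'aaaaabaaaabbaab')
  1 → (1, 'aaaabaaaabbaab')
  2 → (6, 'aaaabbaab')
  3 → (2, 'aaabaaaabbaab')
  4 → (7, 'aaabbaab')
  5 → (12, 'aab')
  6 → (3, 'aabaaaabbaab')
  7 → (8, 'aabbaab')
  8 → (13, 'ab')
  9 → (4, 'abaaaabbaab')
  10 → (9, 'abbaab')
  11 → (14, 'b')
  12 → (5, 'baaaabbaab')
  13 → (11, 'baab')
  14 → (10, 'bbaab')

[0, 1, 6, 2, 7, 12, 3, 8, 13, 4, 9, 14, 5, 11, 10]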